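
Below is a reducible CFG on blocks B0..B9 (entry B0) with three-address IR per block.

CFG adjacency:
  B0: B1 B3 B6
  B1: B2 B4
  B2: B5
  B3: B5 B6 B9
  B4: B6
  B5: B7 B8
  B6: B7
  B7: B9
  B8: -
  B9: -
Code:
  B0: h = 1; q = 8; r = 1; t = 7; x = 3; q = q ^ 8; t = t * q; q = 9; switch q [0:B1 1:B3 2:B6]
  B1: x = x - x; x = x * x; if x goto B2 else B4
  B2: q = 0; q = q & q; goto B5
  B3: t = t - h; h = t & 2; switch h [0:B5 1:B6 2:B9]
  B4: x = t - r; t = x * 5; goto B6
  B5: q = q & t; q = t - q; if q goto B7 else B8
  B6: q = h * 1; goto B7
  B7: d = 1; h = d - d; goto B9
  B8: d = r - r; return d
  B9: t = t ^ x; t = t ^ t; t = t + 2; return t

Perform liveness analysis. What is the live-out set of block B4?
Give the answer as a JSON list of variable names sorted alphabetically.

def/use:
  B0: {h,q,r,t,x} / ∅
  B1: {x} / {x}
  B2: {q} / ∅
  B3: {h,t} / {h,t}
  B4: {t,x} / {r,t}
  B5: {q} / {q,t}
  B6: {q} / {h}
  B7: {d,h} / ∅
  B8: {d} / {r}
  B9: {t} / {t,x}

Live sets:
  B0 li=∅ lo={h,q,r,t,x}
  B1 li={h,r,t,x} lo={h,r,t,x}
  B2 li={r,t,x} lo={q,r,t,x}
  B3 li={h,q,r,t,x} lo={h,q,r,t,x}
  B4 li={h,r,t} lo={h,t,x}
  B5 li={q,r,t,x} lo={r,t,x}
  B6 li={h,t,x} lo={t,x}
  B7 li={t,x} lo={t,x}
  B8 li={r} lo=∅
  B9 li={t,x} lo=∅

live-out(B4) = ["h", "t", "x"]

Answer: ["h", "t", "x"]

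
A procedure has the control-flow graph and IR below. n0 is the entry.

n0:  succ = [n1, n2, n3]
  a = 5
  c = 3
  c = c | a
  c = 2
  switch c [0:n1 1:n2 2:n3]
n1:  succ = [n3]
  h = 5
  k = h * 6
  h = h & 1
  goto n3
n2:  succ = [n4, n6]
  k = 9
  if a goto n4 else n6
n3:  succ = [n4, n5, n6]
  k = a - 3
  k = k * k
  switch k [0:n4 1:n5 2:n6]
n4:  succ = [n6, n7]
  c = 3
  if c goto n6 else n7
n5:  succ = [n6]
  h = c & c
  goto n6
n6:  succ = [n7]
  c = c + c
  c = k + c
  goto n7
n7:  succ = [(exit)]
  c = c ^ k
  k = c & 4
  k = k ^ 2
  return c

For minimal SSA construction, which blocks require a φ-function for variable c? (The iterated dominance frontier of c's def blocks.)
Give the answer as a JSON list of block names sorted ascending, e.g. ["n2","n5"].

Answer: ["n6", "n7"]

Derivation:
idom tree: n1←n0 n2←n0 n3←n0 n4←n0 n5←n3 n6←n0 n7←n0
Dom at joins:
  n3: preds {n0,n1}: {n0} ∩ {n0,n1} = {n0}; idom=n0
  n4: preds {n2,n3}: {n0,n2} ∩ {n0,n3} = {n0}; idom=n0
  n6: preds {n2,n3,n4,n5}: {n0,n2} ∩ {n0,n3} ∩ {n0,n4} ∩ {n0,n3,n5} = {n0}; idom=n0
  n7: preds {n4,n6}: {n0,n4} ∩ {n0,n6} = {n0}; idom=n0

DF derivation:
  join n3 pred n0: · stop@n0
  join n3 pred n1: n1 stop@n0
  join n4 pred n2: n2 stop@n0
  join n4 pred n3: n3 stop@n0
  join n6 pred n2: n2 stop@n0
  join n6 pred n3: n3 stop@n0
  join n6 pred n4: n4 stop@n0
  join n6 pred n5: n5→n3 stop@n0
  join n7 pred n4: n4 stop@n0
  join n7 pred n6: n6 stop@n0
  n0: DF=∅
  n1: DF={n3}
  n2: DF={n4,n6}
  n3: DF={n4,n6}
  n4: DF={n6,n7}
  n5: DF={n6}
  n6: DF={n7}
  n7: DF=∅

φ for c: defs {n0,n4,n6,n7}
  DF⁺ = {n6,n7}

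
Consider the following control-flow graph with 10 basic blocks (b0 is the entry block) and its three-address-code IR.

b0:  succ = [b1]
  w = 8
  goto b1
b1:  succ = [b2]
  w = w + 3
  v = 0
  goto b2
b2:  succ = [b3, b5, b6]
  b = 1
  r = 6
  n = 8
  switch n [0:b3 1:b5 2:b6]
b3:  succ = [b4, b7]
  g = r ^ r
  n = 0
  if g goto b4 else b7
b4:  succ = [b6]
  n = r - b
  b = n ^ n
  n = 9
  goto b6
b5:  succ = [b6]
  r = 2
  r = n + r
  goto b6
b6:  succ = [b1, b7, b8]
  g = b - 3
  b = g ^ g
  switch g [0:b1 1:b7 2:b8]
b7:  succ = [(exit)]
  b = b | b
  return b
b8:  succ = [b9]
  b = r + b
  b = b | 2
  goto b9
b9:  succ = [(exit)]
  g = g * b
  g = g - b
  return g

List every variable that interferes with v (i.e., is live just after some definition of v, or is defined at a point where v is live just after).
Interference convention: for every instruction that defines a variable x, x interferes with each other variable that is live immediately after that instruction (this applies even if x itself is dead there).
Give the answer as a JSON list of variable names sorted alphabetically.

Per-block:
  b0: def={w} ue=∅
  b1: def={v,w} ue={w}
  b2: def={b,n,r} ue=∅
  b3: def={g,n} ue={r}
  b4: def={b,n} ue={b,r}
  b5: def={r} ue={n}
  b6: def={b,g} ue={b}
  b7: def={b} ue={b}
  b8: def={b} ue={b,r}
  b9: def={g} ue={b,g}

Backward fixpoint:
  b0: in=∅ out={w}
  b1: in={w} out={w}
  b2: in={w} out={b,n,r,w}
  b3: in={b,r,w} out={b,r,w}
  b4: in={b,r,w} out={b,r,w}
  b5: in={b,n,w} out={b,r,w}
  b6: in={b,r,w} out={b,g,r,w}
  b7: in={b} out=∅
  b8: in={b,g,r} out={b,g}
  b9: in={b,g} out=∅

Interfere edges:
  b↔{g,n,r,w}
  g↔{b,n,r,w}
  n↔{b,g,r,w}
  r↔{b,g,n,w}
  v↔{w}
  w↔{b,g,n,r,v}

N(v) = ["w"]

Answer: ["w"]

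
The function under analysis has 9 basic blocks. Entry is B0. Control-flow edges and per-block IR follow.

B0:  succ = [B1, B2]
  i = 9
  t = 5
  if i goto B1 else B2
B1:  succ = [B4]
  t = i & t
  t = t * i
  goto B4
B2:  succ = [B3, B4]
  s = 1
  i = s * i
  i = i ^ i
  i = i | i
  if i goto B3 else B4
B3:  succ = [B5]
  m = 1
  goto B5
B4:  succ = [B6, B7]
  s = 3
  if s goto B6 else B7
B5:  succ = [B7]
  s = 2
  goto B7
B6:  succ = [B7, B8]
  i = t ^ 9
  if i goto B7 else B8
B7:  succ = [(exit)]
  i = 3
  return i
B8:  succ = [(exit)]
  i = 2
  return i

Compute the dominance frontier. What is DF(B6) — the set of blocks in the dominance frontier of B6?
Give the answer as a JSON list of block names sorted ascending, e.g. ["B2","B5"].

idom tree: B1←B0 B2←B0 B3←B2 B4←B0 B5←B3 B6←B4 B7←B0 B8←B6
Dom at joins:
  B4: preds {B1,B2}: {B0,B1} ∩ {B0,B2} = {B0}; idom=B0
  B7: preds {B4,B5,B6}: {B0,B4} ∩ {B0,B2,B3,B5} ∩ {B0,B4,B6} = {B0}; idom=B0

DF walk-up:
  join B4 pred B1: B1 stop@B0
  join B4 pred B2: B2 stop@B0
  join B7 pred B4: B4 stop@B0
  join B7 pred B5: B5→B3→B2 stop@B0
  join B7 pred B6: B6→B4 stop@B0
  DF(B0)=∅
  DF(B1)={B4}
  DF(B2)={B4,B7}
  DF(B3)={B7}
  DF(B4)={B7}
  DF(B5)={B7}
  DF(B6)={B7}
  DF(B7)=∅
  DF(B8)=∅

DF(B6) = ["B7"]

Answer: ["B7"]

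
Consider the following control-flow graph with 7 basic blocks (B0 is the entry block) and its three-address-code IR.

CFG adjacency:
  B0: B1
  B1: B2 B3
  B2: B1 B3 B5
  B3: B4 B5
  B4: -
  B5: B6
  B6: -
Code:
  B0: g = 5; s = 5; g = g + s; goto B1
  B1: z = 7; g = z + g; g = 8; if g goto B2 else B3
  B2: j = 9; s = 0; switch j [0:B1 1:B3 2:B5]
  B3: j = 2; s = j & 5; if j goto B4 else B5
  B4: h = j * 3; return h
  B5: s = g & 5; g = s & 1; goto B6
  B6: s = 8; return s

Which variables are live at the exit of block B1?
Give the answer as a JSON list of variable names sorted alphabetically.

Answer: ["g"]

Analysis:
Block summaries:
  B0: {g,s} / ∅
  B1: {g,z} / {g}
  B2: {j,s} / ∅
  B3: {j,s} / ∅
  B4: {h} / {j}
  B5: {g,s} / {g}
  B6: {s} / ∅

Liveness:
  live B0: ∅→{g}
  live B1: {g}→{g}
  live B2: {g}→{g}
  live B3: {g}→{g,j}
  live B4: {j}→∅
  live B5: {g}→∅
  live B6: ∅→∅

live-out(B1) = ["g"]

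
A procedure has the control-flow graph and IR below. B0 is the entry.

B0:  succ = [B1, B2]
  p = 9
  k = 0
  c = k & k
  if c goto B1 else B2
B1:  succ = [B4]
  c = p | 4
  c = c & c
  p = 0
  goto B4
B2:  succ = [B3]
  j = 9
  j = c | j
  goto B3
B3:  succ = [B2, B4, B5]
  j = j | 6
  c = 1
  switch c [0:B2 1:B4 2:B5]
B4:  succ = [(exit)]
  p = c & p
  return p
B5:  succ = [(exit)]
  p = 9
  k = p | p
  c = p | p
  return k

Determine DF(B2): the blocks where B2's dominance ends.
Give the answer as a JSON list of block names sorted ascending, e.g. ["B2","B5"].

Answer: ["B2", "B4"]

Working:
idom tree: B1←B0 B2←B0 B3←B2 B4←B0 B5←B3
Dom at joins:
  B2: preds {B0,B3}: {B0} ∩ {B0,B2,B3} = {B0}; idom=B0
  B4: preds {B1,B3}: {B0,B1} ∩ {B0,B2,B3} = {B0}; idom=B0

DF walk-up:
  B2←B0: walk · to B0
  B2←B3: walk B3→B2 to B0
  B4←B1: walk B1 to B0
  B4←B3: walk B3→B2 to B0
  B0: DF=∅
  B1: DF={B4}
  B2: DF={B2,B4}
  B3: DF={B2,B4}
  B4: DF=∅
  B5: DF=∅

DF(B2) = ["B2", "B4"]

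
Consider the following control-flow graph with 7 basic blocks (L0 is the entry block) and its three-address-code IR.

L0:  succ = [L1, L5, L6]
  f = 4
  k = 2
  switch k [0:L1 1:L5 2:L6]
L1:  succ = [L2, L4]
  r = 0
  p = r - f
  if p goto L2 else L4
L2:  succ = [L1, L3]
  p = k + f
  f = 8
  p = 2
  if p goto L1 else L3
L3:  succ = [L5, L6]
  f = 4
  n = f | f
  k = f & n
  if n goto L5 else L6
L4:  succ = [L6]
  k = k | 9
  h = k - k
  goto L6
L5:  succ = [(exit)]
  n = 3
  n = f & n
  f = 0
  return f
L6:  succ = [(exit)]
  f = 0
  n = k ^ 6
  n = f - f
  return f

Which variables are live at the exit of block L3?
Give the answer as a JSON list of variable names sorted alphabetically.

Per-block:
  L0 def {f,k} use ∅
  L1 def {p,r} use {f}
  L2 def {f,p} use {f,k}
  L3 def {f,k,n} use ∅
  L4 def {h,k} use {k}
  L5 def {f,n} use {f}
  L6 def {f,n} use {k}

Liveness:
  L0: in=∅ out={f,k}
  L1: in={f,k} out={f,k}
  L2: in={f,k} out={f,k}
  L3: in=∅ out={f,k}
  L4: in={k} out={k}
  L5: in={f} out=∅
  L6: in={k} out=∅

live-out(L3) = ["f", "k"]

Answer: ["f", "k"]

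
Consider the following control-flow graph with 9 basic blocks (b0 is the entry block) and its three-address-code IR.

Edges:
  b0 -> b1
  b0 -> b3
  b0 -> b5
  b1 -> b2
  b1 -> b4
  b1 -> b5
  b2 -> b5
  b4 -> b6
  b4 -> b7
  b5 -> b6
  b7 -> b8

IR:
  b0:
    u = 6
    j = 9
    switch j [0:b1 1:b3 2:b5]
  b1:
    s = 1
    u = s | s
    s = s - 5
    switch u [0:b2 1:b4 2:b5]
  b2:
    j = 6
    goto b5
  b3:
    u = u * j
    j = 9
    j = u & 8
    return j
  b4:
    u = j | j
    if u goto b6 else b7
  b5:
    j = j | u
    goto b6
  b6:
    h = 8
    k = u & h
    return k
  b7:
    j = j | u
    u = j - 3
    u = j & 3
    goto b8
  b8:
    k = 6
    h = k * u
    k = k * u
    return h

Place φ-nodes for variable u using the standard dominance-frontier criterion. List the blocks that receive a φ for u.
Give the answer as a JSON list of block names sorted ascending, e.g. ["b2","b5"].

idom tree: b1←b0 b2←b1 b3←b0 b4←b1 b5←b0 b6←b0 b7←b4 b8←b7
Dom at joins:
  b5: preds {b0,b1,b2}: {b0} ∩ {b0,b1} ∩ {b0,b1,b2} = {b0}; idom=b0
  b6: preds {b4,b5}: {b0,b1,b4} ∩ {b0,b5} = {b0}; idom=b0

DF derivation:
  join b5 pred b0: · stop@b0
  join b5 pred b1: b1 stop@b0
  join b5 pred b2: b2→b1 stop@b0
  join b6 pred b4: b4→b1 stop@b0
  join b6 pred b5: b5 stop@b0
  DF(b0)=∅
  DF(b1)={b5,b6}
  DF(b2)={b5}
  DF(b3)=∅
  DF(b4)={b6}
  DF(b5)={b6}
  DF(b6)=∅
  DF(b7)=∅
  DF(b8)=∅

φ for u: defs {b0,b1,b3,b4,b7}
  DF⁺ = {b5,b6}

Answer: ["b5", "b6"]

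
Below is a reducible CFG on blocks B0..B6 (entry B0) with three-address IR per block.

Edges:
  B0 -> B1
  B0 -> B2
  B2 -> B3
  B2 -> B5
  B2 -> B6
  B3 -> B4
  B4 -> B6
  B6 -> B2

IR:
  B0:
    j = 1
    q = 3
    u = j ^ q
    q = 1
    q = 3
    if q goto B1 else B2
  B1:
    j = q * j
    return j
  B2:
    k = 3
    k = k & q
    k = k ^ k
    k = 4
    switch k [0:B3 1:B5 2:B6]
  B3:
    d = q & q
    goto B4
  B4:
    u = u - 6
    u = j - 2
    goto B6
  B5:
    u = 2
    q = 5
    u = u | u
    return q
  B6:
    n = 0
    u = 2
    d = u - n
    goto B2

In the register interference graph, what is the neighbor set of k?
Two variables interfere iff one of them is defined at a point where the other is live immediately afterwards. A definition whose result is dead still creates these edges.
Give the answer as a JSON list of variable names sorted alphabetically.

Answer: ["j", "q", "u"]

Analysis:
Block summaries:
  B0 def {j,q,u} use ∅
  B1 def {j} use {j,q}
  B2 def {k} use {q}
  B3 def {d} use {q}
  B4 def {u} use {j,u}
  B5 def {q,u} use ∅
  B6 def {d,n,u} use ∅

Liveness:
  live B0: ∅→{j,q,u}
  live B1: {j,q}→∅
  live B2: {j,q,u}→{j,q,u}
  live B3: {j,q,u}→{j,q,u}
  live B4: {j,q,u}→{j,q}
  live B5: ∅→∅
  live B6: {j,q}→{j,q,u}

Interfere edges:
  d — {j,q,u}
  j — {d,k,n,q,u}
  k — {j,q,u}
  n — {j,q,u}
  q — {d,j,k,n,u}
  u — {d,j,k,n,q}

N(k) = ["j", "q", "u"]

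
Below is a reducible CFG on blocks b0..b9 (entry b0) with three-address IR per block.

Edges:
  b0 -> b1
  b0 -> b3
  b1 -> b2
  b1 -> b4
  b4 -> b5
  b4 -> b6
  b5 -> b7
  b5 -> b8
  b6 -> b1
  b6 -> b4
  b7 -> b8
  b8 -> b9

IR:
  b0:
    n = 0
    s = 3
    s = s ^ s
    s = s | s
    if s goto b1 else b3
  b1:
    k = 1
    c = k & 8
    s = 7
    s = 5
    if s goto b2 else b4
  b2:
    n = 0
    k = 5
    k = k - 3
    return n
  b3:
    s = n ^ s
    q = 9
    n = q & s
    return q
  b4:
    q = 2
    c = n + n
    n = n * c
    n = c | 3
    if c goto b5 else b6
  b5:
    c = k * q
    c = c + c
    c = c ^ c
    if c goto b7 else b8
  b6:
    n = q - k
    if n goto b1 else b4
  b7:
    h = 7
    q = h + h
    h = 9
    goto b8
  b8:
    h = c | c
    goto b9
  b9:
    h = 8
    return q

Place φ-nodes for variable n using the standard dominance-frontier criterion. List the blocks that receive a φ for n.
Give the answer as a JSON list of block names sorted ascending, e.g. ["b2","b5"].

Answer: ["b1", "b4"]

Working:
idom tree: b1←b0 b2←b1 b3←b0 b4←b1 b5←b4 b6←b4 b7←b5 b8←b5 b9←b8
Dom∩ at merges:
  b1: preds {b0,b6}: {b0} ∩ {b0,b1,b4,b6} = {b0}; idom=b0
  b4: preds {b1,b6}: {b0,b1} ∩ {b0,b1,b4,b6} = {b0,b1}; idom=b1
  b8: preds {b5,b7}: {b0,b1,b4,b5} ∩ {b0,b1,b4,b5,b7} = {b0,b1,b4,b5}; idom=b5

DF walk-up:
  b1←b0: walk · to b0
  b1←b6: walk b6→b4→b1 to b0
  b4←b1: walk · to b1
  b4←b6: walk b6→b4 to b1
  b8←b5: walk · to b5
  b8←b7: walk b7 to b5
  b0: DF=∅
  b1: DF={b1}
  b2: DF=∅
  b3: DF=∅
  b4: DF={b1,b4}
  b5: DF=∅
  b6: DF={b1,b4}
  b7: DF={b8}
  b8: DF=∅
  b9: DF=∅

φ for n: defs {b0,b2,b3,b4,b6}
  DF⁺ = {b1,b4}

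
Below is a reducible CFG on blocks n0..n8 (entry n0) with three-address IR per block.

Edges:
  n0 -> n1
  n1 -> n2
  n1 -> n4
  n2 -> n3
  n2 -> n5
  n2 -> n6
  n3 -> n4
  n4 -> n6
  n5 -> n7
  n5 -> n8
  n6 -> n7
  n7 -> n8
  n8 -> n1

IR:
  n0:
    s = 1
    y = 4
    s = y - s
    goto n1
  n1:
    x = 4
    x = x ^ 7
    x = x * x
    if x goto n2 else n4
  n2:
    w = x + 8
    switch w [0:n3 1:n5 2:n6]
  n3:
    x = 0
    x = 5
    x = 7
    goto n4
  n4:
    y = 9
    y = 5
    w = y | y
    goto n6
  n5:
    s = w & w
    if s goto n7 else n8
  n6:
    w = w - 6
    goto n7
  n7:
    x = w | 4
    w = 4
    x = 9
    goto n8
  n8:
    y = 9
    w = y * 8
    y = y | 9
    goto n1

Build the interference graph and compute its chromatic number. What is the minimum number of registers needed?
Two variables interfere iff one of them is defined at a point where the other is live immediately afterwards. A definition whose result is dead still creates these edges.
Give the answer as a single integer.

Per-block:
  n0 def {s,y} use ∅
  n1 def {x} use ∅
  n2 def {w} use {x}
  n3 def {x} use ∅
  n4 def {w,y} use ∅
  n5 def {s} use {w}
  n6 def {w} use {w}
  n7 def {w,x} use {w}
  n8 def {w,y} use ∅

Live sets:
  n0 li=∅ lo=∅
  n1 li=∅ lo={x}
  n2 li={x} lo={w}
  n3 li=∅ lo=∅
  n4 li=∅ lo={w}
  n5 li={w} lo={w}
  n6 li={w} lo={w}
  n7 li={w} lo=∅
  n8 li=∅ lo=∅

Interfere edges:
  s↔{w,y}
  w↔{s,y}
  x↔∅
  y↔{s,w}

Colouring:
  clique {s,w,y} ⇒ need ≥ 3
  assign s→c0 w→c1 x→c0 y→c2 — no edge inside a register ⇒ χ ≤ 3
  χ = 3

Answer: 3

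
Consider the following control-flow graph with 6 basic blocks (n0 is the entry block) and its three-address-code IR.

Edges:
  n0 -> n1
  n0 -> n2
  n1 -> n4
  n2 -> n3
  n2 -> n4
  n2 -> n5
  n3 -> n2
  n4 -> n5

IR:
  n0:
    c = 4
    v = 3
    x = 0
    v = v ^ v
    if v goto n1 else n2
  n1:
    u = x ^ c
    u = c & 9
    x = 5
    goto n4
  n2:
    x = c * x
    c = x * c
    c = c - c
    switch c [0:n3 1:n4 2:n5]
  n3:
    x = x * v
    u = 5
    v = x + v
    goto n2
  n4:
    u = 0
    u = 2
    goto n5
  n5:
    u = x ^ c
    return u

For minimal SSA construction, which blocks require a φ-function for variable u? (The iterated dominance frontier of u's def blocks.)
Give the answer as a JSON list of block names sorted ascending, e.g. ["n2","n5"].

Answer: ["n2", "n4", "n5"]

Analysis:
idom tree: n1←n0 n2←n0 n3←n2 n4←n0 n5←n0
Join-block Dom:
  n2: preds {n0,n3}: {n0} ∩ {n0,n2,n3} = {n0}; idom=n0
  n4: preds {n1,n2}: {n0,n1} ∩ {n0,n2} = {n0}; idom=n0
  n5: preds {n2,n4}: {n0,n2} ∩ {n0,n4} = {n0}; idom=n0

DF derivation:
  n2←n0: walk · to n0
  n2←n3: walk n3→n2 to n0
  n4←n1: walk n1 to n0
  n4←n2: walk n2 to n0
  n5←n2: walk n2 to n0
  n5←n4: walk n4 to n0
  n0 → ∅
  n1 → {n4}
  n2 → {n2,n4,n5}
  n3 → {n2}
  n4 → {n5}
  n5 → ∅

φ for u: defs {n1,n3,n4,n5}
  DF⁺ = {n2,n4,n5}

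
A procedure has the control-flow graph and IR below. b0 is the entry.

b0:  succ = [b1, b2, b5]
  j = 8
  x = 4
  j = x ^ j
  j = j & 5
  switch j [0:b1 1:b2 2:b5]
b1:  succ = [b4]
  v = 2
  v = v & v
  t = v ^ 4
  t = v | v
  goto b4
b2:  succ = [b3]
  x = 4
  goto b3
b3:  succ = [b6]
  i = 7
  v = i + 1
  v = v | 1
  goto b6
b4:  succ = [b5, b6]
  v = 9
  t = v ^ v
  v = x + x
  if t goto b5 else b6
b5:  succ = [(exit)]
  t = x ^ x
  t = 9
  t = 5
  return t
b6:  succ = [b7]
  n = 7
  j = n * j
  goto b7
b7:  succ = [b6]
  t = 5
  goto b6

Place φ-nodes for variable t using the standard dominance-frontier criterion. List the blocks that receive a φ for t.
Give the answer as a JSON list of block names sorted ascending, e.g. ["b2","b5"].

idom tree: b1←b0 b2←b0 b3←b2 b4←b1 b5←b0 b6←b0 b7←b6
Join-block Dom:
  b5: preds {b0,b4}: {b0} ∩ {b0,b1,b4} = {b0}; idom=b0
  b6: preds {b3,b4,b7}: {b0,b2,b3} ∩ {b0,b1,b4} ∩ {b0,b6,b7} = {b0}; idom=b0

Frontier:
  b5←b0: walk · to b0
  b5←b4: walk b4→b1 to b0
  b6←b3: walk b3→b2 to b0
  b6←b4: walk b4→b1 to b0
  b6←b7: walk b7→b6 to b0
  b0 → ∅
  b1 → {b5,b6}
  b2 → {b6}
  b3 → {b6}
  b4 → {b5,b6}
  b5 → ∅
  b6 → {b6}
  b7 → {b6}

φ for t: defs {b1,b4,b5,b7}
  DF⁺ = {b5,b6}

Answer: ["b5", "b6"]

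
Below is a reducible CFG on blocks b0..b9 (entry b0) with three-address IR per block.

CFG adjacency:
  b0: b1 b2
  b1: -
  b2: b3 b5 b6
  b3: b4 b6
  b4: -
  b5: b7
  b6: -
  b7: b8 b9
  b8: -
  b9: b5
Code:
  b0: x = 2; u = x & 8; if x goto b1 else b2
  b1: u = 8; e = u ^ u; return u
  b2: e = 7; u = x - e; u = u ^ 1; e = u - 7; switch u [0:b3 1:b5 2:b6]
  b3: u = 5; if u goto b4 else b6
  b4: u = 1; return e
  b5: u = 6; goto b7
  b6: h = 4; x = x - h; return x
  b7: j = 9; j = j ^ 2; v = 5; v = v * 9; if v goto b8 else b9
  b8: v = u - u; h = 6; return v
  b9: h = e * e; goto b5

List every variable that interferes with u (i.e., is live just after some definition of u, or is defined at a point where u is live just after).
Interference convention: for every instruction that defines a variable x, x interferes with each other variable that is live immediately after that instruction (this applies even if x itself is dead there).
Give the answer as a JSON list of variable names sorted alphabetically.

Block summaries:
  b0: def={u,x} ue=∅
  b1: def={e,u} ue=∅
  b2: def={e,u} ue={x}
  b3: def={u} ue=∅
  b4: def={u} ue={e}
  b5: def={u} ue=∅
  b6: def={h,x} ue={x}
  b7: def={j,v} ue=∅
  b8: def={h,v} ue={u}
  b9: def={h} ue={e}

Backward fixpoint:
  b0: in=∅ out={x}
  b1: in=∅ out=∅
  b2: in={x} out={e,x}
  b3: in={e,x} out={e,x}
  b4: in={e} out=∅
  b5: in={e} out={e,u}
  b6: in={x} out=∅
  b7: in={e,u} out={e,u}
  b8: in={u} out=∅
  b9: in={e} out={e}

Interference:
  e — {h,j,u,v,x}
  h — {e,v,x}
  j — {e,u}
  u — {e,j,v,x}
  v — {e,h,u}
  x — {e,h,u}

N(u) = ["e", "j", "v", "x"]

Answer: ["e", "j", "v", "x"]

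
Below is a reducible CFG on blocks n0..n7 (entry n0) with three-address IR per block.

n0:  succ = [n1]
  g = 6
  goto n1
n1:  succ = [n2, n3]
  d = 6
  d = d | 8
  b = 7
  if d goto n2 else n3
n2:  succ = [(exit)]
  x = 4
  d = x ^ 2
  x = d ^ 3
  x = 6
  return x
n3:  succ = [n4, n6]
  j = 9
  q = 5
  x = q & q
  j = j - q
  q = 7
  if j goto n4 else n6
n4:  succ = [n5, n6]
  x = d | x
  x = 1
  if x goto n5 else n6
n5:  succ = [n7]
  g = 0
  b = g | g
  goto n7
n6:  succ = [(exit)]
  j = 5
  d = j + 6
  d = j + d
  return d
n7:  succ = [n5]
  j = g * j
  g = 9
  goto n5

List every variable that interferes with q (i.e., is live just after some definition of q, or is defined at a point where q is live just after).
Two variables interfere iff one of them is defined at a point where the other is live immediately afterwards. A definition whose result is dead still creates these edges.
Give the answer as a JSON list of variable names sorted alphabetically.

Per-block:
  n0: {g} / ∅
  n1: {b,d} / ∅
  n2: {d,x} / ∅
  n3: {j,q,x} / ∅
  n4: {x} / {d,x}
  n5: {b,g} / ∅
  n6: {d,j} / ∅
  n7: {g,j} / {g,j}

Backward fixpoint:
  live n0: ∅→∅
  live n1: ∅→{d}
  live n2: ∅→∅
  live n3: {d}→{d,j,x}
  live n4: {d,j,x}→{j}
  live n5: {j}→{g,j}
  live n6: ∅→∅
  live n7: {g,j}→{j}

Conflict graph:
  b — {d,g,j}
  d — {b,j,q,x}
  g — {b,j}
  j — {b,d,g,q,x}
  q — {d,j,x}
  x — {d,j,q}

N(q) = ["d", "j", "x"]

Answer: ["d", "j", "x"]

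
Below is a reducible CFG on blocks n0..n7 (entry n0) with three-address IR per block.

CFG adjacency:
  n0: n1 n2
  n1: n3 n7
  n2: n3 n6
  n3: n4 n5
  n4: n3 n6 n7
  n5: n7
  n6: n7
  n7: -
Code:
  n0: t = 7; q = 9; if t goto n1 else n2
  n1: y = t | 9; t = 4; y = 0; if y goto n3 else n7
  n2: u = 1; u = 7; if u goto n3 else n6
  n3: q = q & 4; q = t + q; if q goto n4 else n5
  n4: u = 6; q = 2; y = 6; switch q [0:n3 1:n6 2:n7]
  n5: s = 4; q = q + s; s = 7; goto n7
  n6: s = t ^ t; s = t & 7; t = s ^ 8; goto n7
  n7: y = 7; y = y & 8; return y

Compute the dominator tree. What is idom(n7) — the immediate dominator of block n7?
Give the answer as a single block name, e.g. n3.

Answer: n0

Analysis:
idom tree: n1←n0 n2←n0 n3←n0 n4←n3 n5←n3 n6←n0 n7←n0
Dom at joins:
  n3: preds {n1,n2,n4}: {n0,n1} ∩ {n0,n2} ∩ {n0,n3,n4} = {n0}; idom=n0
  n6: preds {n2,n4}: {n0,n2} ∩ {n0,n3,n4} = {n0}; idom=n0
  n7: preds {n1,n4,n5,n6}: {n0,n1} ∩ {n0,n3,n4} ∩ {n0,n3,n5} ∩ {n0,n6} = {n0}; idom=n0

idom(n7) = n0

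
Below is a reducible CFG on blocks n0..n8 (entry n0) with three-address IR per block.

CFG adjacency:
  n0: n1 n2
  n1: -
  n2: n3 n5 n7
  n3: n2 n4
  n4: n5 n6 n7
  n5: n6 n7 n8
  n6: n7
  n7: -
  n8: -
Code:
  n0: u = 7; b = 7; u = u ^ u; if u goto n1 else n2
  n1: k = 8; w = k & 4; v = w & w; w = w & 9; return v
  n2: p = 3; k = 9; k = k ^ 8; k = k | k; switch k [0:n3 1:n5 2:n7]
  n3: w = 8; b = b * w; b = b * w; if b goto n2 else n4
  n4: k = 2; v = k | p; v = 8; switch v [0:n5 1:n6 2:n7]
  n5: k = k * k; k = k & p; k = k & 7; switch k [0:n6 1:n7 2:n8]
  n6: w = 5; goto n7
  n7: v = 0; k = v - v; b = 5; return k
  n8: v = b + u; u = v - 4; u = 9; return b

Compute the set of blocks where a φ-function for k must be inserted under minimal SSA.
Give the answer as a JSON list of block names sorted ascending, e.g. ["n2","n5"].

idom tree: n1←n0 n2←n0 n3←n2 n4←n3 n5←n2 n6←n2 n7←n2 n8←n5
Dom∩ at merges:
  n2: preds {n0,n3}: {n0} ∩ {n0,n2,n3} = {n0}; idom=n0
  n5: preds {n2,n4}: {n0,n2} ∩ {n0,n2,n3,n4} = {n0,n2}; idom=n2
  n6: preds {n4,n5}: {n0,n2,n3,n4} ∩ {n0,n2,n5} = {n0,n2}; idom=n2
  n7: preds {n2,n4,n5,n6}: {n0,n2} ∩ {n0,n2,n3,n4} ∩ {n0,n2,n5} ∩ {n0,n2,n6} = {n0,n2}; idom=n2

DF walk-up:
  join n2 pred n0: · stop@n0
  join n2 pred n3: n3→n2 stop@n0
  join n5 pred n2: · stop@n2
  join n5 pred n4: n4→n3 stop@n2
  join n6 pred n4: n4→n3 stop@n2
  join n6 pred n5: n5 stop@n2
  join n7 pred n2: · stop@n2
  join n7 pred n4: n4→n3 stop@n2
  join n7 pred n5: n5 stop@n2
  join n7 pred n6: n6 stop@n2
  n0 → ∅
  n1 → ∅
  n2 → {n2}
  n3 → {n2,n5,n6,n7}
  n4 → {n5,n6,n7}
  n5 → {n6,n7}
  n6 → {n7}
  n7 → ∅
  n8 → ∅

φ for k: defs {n1,n2,n4,n5,n7}
  DF⁺ = {n2,n5,n6,n7}

Answer: ["n2", "n5", "n6", "n7"]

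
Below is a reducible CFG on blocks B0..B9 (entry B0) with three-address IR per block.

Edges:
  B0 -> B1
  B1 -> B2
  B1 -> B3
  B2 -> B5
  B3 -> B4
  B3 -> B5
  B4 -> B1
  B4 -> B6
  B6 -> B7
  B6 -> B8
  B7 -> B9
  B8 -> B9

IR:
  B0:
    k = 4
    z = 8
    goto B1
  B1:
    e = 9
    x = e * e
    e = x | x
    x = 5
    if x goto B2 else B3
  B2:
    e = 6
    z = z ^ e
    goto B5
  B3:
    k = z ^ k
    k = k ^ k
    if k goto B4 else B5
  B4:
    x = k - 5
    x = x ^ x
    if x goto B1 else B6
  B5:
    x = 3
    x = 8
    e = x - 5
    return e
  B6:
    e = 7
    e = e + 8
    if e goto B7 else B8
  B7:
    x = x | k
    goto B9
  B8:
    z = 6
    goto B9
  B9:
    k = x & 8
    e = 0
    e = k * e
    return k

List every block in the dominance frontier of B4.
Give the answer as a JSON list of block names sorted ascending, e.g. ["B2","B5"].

Answer: ["B1"]

Derivation:
idom tree: B1←B0 B2←B1 B3←B1 B4←B3 B5←B1 B6←B4 B7←B6 B8←B6 B9←B6
Dom∩ at merges:
  B1: preds {B0,B4}: {B0} ∩ {B0,B1,B3,B4} = {B0}; idom=B0
  B5: preds {B2,B3}: {B0,B1,B2} ∩ {B0,B1,B3} = {B0,B1}; idom=B1
  B9: preds {B7,B8}: {B0,B1,B3,B4,B6,B7} ∩ {B0,B1,B3,B4,B6,B8} = {B0,B1,B3,B4,B6}; idom=B6

DF derivation:
  join B1 pred B0: · stop@B0
  join B1 pred B4: B4→B3→B1 stop@B0
  join B5 pred B2: B2 stop@B1
  join B5 pred B3: B3 stop@B1
  join B9 pred B7: B7 stop@B6
  join B9 pred B8: B8 stop@B6
  B0 → ∅
  B1 → {B1}
  B2 → {B5}
  B3 → {B1,B5}
  B4 → {B1}
  B5 → ∅
  B6 → ∅
  B7 → {B9}
  B8 → {B9}
  B9 → ∅

DF(B4) = ["B1"]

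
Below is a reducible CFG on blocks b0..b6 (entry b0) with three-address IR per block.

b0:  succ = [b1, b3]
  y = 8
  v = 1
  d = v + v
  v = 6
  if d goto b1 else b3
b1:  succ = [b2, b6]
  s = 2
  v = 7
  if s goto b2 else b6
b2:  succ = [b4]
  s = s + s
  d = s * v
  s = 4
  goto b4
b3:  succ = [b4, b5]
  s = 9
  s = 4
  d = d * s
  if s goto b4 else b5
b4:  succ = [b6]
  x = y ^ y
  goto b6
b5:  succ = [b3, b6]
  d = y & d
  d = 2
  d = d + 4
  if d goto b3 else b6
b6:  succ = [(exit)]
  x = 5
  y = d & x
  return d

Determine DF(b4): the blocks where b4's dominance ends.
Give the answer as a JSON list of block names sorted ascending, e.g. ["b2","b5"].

Answer: ["b6"]

Derivation:
idom tree: b1←b0 b2←b1 b3←b0 b4←b0 b5←b3 b6←b0
Dom at joins:
  b3: preds {b0,b5}: {b0} ∩ {b0,b3,b5} = {b0}; idom=b0
  b4: preds {b2,b3}: {b0,b1,b2} ∩ {b0,b3} = {b0}; idom=b0
  b6: preds {b1,b4,b5}: {b0,b1} ∩ {b0,b4} ∩ {b0,b3,b5} = {b0}; idom=b0

DF walk-up:
  join b3 pred b0: · stop@b0
  join b3 pred b5: b5→b3 stop@b0
  join b4 pred b2: b2→b1 stop@b0
  join b4 pred b3: b3 stop@b0
  join b6 pred b1: b1 stop@b0
  join b6 pred b4: b4 stop@b0
  join b6 pred b5: b5→b3 stop@b0
  b0: DF=∅
  b1: DF={b4,b6}
  b2: DF={b4}
  b3: DF={b3,b4,b6}
  b4: DF={b6}
  b5: DF={b3,b6}
  b6: DF=∅

DF(b4) = ["b6"]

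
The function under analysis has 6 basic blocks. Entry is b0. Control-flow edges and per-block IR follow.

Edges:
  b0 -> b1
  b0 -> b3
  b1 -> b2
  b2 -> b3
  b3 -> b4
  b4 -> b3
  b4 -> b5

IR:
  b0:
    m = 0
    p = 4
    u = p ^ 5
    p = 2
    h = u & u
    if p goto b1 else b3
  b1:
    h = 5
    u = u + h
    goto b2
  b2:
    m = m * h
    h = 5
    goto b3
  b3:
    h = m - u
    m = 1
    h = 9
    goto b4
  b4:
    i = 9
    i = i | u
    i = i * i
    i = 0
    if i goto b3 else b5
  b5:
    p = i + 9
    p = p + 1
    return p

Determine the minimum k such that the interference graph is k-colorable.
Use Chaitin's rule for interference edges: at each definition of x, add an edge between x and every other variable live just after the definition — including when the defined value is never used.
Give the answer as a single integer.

def/use:
  b0 def {h,m,p,u} use ∅
  b1 def {h,u} use {u}
  b2 def {h,m} use {h,m}
  b3 def {h,m} use {m,u}
  b4 def {i} use {u}
  b5 def {p} use {i}

Live sets:
  b0: in=∅ out={m,u}
  b1: in={m,u} out={h,m,u}
  b2: in={h,m,u} out={m,u}
  b3: in={m,u} out={m,u}
  b4: in={m,u} out={i,m,u}
  b5: in={i} out=∅

Conflict graph:
  h↔{m,p,u}
  i↔{m,u}
  m↔{h,i,p,u}
  p↔{h,m,u}
  u↔{h,i,m,p}

Chromatic number:
  lower bound: {h,m,p,u} mutually conflict ⇒ χ ≥ 4
  4-colouring: c0={m}  c1={u}  c2={h,i}  c3={p}
  χ = 4

Answer: 4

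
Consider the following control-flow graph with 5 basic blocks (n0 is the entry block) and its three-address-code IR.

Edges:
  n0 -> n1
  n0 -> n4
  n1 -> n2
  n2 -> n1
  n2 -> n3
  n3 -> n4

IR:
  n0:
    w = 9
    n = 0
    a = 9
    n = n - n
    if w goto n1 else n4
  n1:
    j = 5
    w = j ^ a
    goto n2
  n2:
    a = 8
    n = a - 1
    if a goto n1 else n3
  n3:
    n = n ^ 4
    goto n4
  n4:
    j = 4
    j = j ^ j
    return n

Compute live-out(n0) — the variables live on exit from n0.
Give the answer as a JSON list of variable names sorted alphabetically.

Answer: ["a", "n"]

Derivation:
Block summaries:
  n0: def={a,n,w} ue=∅
  n1: def={j,w} ue={a}
  n2: def={a,n} ue=∅
  n3: def={n} ue={n}
  n4: def={j} ue={n}

Live sets:
  n0: in=∅ out={a,n}
  n1: in={a} out=∅
  n2: in=∅ out={a,n}
  n3: in={n} out={n}
  n4: in={n} out=∅

live-out(n0) = ["a", "n"]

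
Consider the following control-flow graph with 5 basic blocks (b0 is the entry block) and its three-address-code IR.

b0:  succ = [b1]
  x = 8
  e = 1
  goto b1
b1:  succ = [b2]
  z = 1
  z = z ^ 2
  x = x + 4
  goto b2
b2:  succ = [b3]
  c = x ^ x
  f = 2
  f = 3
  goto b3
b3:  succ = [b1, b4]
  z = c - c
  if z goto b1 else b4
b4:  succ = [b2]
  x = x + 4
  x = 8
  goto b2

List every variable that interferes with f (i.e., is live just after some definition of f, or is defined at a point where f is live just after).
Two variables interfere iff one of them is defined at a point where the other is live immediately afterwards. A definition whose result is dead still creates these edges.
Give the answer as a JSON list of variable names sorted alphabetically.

Answer: ["c", "x"]

Analysis:
def/use:
  b0: def={e,x} ue=∅
  b1: def={x,z} ue={x}
  b2: def={c,f} ue={x}
  b3: def={z} ue={c}
  b4: def={x} ue={x}

Backward fixpoint:
  b0 li=∅ lo={x}
  b1 li={x} lo={x}
  b2 li={x} lo={c,x}
  b3 li={c,x} lo={x}
  b4 li={x} lo={x}

Conflict graph:
  c↔{f,x}
  e↔{x}
  f↔{c,x}
  x↔{c,e,f,z}
  z↔{x}

N(f) = ["c", "x"]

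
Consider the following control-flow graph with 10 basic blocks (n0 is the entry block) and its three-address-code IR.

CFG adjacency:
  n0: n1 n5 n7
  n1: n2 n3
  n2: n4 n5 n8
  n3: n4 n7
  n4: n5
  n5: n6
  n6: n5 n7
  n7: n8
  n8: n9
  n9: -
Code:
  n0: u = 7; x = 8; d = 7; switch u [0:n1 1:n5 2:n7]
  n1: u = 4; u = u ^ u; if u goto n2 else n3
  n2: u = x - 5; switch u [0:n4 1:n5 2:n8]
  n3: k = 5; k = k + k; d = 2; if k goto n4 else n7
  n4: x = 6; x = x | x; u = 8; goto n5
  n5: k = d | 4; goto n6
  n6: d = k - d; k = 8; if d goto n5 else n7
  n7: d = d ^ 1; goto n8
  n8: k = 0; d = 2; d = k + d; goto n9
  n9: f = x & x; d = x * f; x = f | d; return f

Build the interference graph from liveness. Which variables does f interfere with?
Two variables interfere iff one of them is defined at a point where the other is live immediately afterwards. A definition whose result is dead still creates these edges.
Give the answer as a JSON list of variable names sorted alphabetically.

Answer: ["d", "x"]

Analysis:
Block summaries:
  n0: def={d,u,x} ue=∅
  n1: def={u} ue=∅
  n2: def={u} ue={x}
  n3: def={d,k} ue=∅
  n4: def={u,x} ue=∅
  n5: def={k} ue={d}
  n6: def={d,k} ue={d,k}
  n7: def={d} ue={d}
  n8: def={d,k} ue=∅
  n9: def={d,f,x} ue={x}

Backward fixpoint:
  live n0: ∅→{d,x}
  live n1: {d,x}→{d,x}
  live n2: {d,x}→{d,x}
  live n3: {x}→{d,x}
  live n4: {d}→{d,x}
  live n5: {d,x}→{d,k,x}
  live n6: {d,k,x}→{d,x}
  live n7: {d,x}→{x}
  live n8: {x}→{x}
  live n9: {x}→∅

Interfere edges:
  d: {f,k,u,x}
  f: {d,x}
  k: {d,x}
  u: {d,x}
  x: {d,f,k,u}

N(f) = ["d", "x"]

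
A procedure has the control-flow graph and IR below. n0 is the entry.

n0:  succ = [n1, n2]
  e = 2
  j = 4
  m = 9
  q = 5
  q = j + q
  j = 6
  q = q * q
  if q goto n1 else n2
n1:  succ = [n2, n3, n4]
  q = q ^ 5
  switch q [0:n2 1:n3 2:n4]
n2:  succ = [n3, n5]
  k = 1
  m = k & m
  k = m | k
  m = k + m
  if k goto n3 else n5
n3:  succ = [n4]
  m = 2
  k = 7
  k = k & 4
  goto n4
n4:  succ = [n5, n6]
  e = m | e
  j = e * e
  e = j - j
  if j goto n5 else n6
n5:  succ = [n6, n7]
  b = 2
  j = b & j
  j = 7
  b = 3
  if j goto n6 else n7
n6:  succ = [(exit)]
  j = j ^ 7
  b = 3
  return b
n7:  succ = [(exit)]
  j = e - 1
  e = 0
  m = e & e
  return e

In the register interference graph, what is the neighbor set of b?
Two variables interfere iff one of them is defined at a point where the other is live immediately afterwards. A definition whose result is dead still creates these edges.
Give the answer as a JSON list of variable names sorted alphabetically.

Answer: ["e", "j"]

Derivation:
Block summaries:
  n0 def {e,j,m,q} use ∅
  n1 def {q} use {q}
  n2 def {k,m} use {m}
  n3 def {k,m} use ∅
  n4 def {e,j} use {e,m}
  n5 def {b,j} use {j}
  n6 def {b,j} use {j}
  n7 def {e,j,m} use {e}

Backward fixpoint:
  n0: in=∅ out={e,j,m,q}
  n1: in={e,j,m,q} out={e,j,m}
  n2: in={e,j,m} out={e,j}
  n3: in={e} out={e,m}
  n4: in={e,m} out={e,j}
  n5: in={e,j} out={e,j}
  n6: in={j} out=∅
  n7: in={e} out=∅

Conflict graph:
  b: {e,j}
  e: {b,j,k,m,q}
  j: {b,e,k,m,q}
  k: {e,j,m}
  m: {e,j,k,q}
  q: {e,j,m}

N(b) = ["e", "j"]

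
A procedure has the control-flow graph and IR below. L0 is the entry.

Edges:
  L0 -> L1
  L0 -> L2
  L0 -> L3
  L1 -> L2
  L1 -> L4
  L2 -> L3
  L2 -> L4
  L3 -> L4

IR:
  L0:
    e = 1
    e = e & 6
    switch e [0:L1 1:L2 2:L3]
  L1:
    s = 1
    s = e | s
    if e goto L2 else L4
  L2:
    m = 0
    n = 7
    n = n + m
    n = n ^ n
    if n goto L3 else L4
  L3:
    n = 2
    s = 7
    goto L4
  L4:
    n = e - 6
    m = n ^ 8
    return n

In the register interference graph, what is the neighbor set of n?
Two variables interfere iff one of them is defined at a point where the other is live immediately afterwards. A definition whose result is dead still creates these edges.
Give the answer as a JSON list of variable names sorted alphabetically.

Block summaries:
  L0: def={e} ue=∅
  L1: def={s} ue={e}
  L2: def={m,n} ue=∅
  L3: def={n,s} ue=∅
  L4: def={m,n} ue={e}

Backward fixpoint:
  L0 li=∅ lo={e}
  L1 li={e} lo={e}
  L2 li={e} lo={e}
  L3 li={e} lo={e}
  L4 li={e} lo=∅

Interference:
  e↔{m,n,s}
  m↔{e,n}
  n↔{e,m}
  s↔{e}

N(n) = ["e", "m"]

Answer: ["e", "m"]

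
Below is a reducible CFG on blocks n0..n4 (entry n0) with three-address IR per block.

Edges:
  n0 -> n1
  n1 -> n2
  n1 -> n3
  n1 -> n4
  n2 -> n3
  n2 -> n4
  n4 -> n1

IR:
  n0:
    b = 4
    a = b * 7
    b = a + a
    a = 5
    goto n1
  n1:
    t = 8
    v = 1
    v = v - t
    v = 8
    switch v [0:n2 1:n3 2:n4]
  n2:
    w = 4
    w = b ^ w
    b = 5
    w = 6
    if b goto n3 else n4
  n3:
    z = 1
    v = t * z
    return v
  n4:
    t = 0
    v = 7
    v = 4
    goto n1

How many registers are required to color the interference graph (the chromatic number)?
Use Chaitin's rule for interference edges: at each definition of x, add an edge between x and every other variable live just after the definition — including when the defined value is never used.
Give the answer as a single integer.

Per-block:
  n0: def={a,b} ue=∅
  n1: def={t,v} ue=∅
  n2: def={b,w} ue={b}
  n3: def={v,z} ue={t}
  n4: def={t,v} ue=∅

Backward fixpoint:
  n0 li=∅ lo={b}
  n1 li={b} lo={b,t}
  n2 li={b,t} lo={b,t}
  n3 li={t} lo=∅
  n4 li={b} lo={b}

Conflict graph:
  a: {b}
  b: {a,t,v,w}
  t: {b,v,w,z}
  v: {b,t}
  w: {b,t}
  z: {t}

Chromatic number:
  clique {b,t,v} ⇒ need ≥ 3
  assign a→R1 b→R0 t→R1 v→R2 w→R2 z→R0 — no edge inside a register ⇒ χ ≤ 3
  χ = 3

Answer: 3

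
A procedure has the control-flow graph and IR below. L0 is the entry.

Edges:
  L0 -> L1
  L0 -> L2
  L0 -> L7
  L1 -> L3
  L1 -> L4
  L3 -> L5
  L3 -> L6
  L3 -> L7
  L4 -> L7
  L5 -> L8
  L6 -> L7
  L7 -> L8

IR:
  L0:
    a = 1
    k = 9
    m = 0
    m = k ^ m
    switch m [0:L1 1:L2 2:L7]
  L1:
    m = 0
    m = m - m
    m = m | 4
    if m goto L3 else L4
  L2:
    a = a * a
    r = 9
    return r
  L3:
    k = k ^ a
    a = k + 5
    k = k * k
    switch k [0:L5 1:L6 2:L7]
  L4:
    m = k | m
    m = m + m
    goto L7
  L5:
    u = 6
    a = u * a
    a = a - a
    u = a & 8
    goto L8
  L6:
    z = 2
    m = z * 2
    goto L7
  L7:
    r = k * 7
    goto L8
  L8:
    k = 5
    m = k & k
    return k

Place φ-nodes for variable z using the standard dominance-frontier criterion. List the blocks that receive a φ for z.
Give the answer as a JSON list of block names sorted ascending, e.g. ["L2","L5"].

idom tree: L1←L0 L2←L0 L3←L1 L4←L1 L5←L3 L6←L3 L7←L0 L8←L0
Dom∩ at merges:
  L7: preds {L0,L3,L4,L6}: {L0} ∩ {L0,L1,L3} ∩ {L0,L1,L4} ∩ {L0,L1,L3,L6} = {L0}; idom=L0
  L8: preds {L5,L7}: {L0,L1,L3,L5} ∩ {L0,L7} = {L0}; idom=L0

Frontier:
  join L7 pred L0: · stop@L0
  join L7 pred L3: L3→L1 stop@L0
  join L7 pred L4: L4→L1 stop@L0
  join L7 pred L6: L6→L3→L1 stop@L0
  join L8 pred L5: L5→L3→L1 stop@L0
  join L8 pred L7: L7 stop@L0
  L0 → ∅
  L1 → {L7,L8}
  L2 → ∅
  L3 → {L7,L8}
  L4 → {L7}
  L5 → {L8}
  L6 → {L7}
  L7 → {L8}
  L8 → ∅

φ for z: defs {L6}
  DF⁺ = {L7,L8}

Answer: ["L7", "L8"]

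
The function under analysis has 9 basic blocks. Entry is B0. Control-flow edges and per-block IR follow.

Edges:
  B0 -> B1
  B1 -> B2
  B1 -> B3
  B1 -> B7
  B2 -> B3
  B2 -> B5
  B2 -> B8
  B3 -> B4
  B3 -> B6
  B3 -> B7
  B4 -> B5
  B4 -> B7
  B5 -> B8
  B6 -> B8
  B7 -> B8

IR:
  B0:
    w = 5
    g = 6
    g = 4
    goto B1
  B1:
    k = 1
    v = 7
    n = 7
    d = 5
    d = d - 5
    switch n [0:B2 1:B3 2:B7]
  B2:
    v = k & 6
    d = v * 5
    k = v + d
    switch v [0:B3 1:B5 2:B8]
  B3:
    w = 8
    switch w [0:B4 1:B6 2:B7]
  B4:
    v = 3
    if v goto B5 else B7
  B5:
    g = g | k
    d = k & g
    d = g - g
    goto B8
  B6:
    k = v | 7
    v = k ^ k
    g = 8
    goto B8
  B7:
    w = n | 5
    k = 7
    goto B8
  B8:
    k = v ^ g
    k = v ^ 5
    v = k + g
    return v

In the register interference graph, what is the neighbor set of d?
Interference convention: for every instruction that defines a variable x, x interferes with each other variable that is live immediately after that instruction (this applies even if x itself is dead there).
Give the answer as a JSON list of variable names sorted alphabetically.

Answer: ["g", "k", "n", "v"]

Analysis:
def/use:
  B0: {g,w} / ∅
  B1: {d,k,n,v} / ∅
  B2: {d,k,v} / {k}
  B3: {w} / ∅
  B4: {v} / ∅
  B5: {d,g} / {g,k}
  B6: {g,k,v} / {v}
  B7: {k,w} / {n}
  B8: {k,v} / {g,v}

Liveness:
  B0 li=∅ lo={g}
  B1 li={g} lo={g,k,n,v}
  B2 li={g,k,n} lo={g,k,n,v}
  B3 li={g,k,n,v} lo={g,k,n,v}
  B4 li={g,k,n} lo={g,k,n,v}
  B5 li={g,k,v} lo={g,v}
  B6 li={v} lo={g,v}
  B7 li={g,n,v} lo={g,v}
  B8 li={g,v} lo=∅

Interfere edges:
  d↔{g,k,n,v}
  g↔{d,k,n,v,w}
  k↔{d,g,n,v,w}
  n↔{d,g,k,v,w}
  v↔{d,g,k,n,w}
  w↔{g,k,n,v}

N(d) = ["g", "k", "n", "v"]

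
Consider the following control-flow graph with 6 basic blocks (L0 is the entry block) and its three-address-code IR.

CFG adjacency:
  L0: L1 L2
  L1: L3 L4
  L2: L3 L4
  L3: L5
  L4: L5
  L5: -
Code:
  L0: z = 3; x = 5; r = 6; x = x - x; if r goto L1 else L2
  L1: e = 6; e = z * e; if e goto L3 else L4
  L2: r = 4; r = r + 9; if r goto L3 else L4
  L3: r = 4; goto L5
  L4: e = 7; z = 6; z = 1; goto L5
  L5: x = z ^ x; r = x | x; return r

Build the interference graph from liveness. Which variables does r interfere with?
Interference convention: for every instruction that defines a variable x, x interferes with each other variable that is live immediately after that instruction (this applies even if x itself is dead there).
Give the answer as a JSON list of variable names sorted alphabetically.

Answer: ["x", "z"]

Derivation:
Per-block:
  L0: {r,x,z} / ∅
  L1: {e} / {z}
  L2: {r} / ∅
  L3: {r} / ∅
  L4: {e,z} / ∅
  L5: {r,x} / {x,z}

Backward fixpoint:
  L0 li=∅ lo={x,z}
  L1 li={x,z} lo={x,z}
  L2 li={x,z} lo={x,z}
  L3 li={x,z} lo={x,z}
  L4 li={x} lo={x,z}
  L5 li={x,z} lo=∅

Conflict graph:
  e: {x,z}
  r: {x,z}
  x: {e,r,z}
  z: {e,r,x}

N(r) = ["x", "z"]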